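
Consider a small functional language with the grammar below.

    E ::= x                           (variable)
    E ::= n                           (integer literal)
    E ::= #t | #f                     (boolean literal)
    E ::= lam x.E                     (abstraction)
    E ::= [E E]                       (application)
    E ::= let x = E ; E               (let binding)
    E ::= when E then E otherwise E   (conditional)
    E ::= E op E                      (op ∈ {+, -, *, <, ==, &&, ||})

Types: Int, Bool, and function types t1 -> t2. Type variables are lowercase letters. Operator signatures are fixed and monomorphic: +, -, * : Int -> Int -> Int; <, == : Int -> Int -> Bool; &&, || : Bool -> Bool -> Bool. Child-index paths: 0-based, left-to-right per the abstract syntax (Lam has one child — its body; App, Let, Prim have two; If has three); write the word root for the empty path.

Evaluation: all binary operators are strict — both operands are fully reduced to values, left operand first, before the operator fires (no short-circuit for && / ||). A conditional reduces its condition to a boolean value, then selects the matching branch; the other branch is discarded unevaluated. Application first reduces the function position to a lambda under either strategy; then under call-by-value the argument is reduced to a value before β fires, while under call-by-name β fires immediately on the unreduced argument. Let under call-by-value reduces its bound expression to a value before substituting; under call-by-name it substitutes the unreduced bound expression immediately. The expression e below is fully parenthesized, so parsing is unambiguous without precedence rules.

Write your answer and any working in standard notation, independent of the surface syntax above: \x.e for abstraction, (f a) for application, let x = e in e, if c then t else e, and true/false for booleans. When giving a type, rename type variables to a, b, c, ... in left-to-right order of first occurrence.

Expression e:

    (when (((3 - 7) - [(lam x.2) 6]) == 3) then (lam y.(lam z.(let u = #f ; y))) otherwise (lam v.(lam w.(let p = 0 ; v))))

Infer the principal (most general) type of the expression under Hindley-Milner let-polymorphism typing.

Working:
  unify Int ~ Int
  unify Int ~ Int
  unify Int ~ Int
\x._ : a -> Int
  unify a -> Int ~ Int -> b
  unify a ~ Int
  unify Int ~ b
_ _ : Int
  unify Int ~ Int
  unify Int ~ Int
  unify Int ~ Int
  unify Bool ~ Bool
let u : Bool
y : c
\z._ : d -> c
\y._ : c -> d -> c
let p : Int
v : e
\w._ : f -> e
\v._ : e -> f -> e
  unify c -> d -> c ~ e -> f -> e
  unify c ~ e
  unify d -> e ~ f -> e
  unify d ~ f
  unify e ~ e

Answer: a -> b -> a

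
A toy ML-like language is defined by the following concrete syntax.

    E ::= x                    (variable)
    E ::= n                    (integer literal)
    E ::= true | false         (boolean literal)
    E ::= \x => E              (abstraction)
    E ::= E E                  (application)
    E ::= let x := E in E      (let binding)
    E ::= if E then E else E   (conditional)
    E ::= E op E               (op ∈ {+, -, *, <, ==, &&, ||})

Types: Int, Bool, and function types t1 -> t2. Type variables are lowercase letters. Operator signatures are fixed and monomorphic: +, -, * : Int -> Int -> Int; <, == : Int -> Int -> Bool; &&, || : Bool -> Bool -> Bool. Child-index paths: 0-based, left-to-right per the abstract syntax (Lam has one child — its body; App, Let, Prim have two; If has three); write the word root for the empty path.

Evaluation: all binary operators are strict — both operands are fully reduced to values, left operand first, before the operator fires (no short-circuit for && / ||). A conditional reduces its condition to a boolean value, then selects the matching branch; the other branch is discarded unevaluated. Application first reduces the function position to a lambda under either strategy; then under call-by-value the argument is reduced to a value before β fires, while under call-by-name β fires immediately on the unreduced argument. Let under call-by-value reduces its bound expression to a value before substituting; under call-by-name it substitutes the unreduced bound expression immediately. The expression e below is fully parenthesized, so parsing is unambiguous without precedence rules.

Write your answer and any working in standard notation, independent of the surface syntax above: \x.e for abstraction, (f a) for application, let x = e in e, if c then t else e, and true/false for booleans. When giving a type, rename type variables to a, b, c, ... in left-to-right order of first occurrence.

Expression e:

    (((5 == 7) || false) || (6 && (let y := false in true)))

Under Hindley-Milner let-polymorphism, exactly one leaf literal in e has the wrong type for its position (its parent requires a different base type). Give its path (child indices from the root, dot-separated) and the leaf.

Derivation:
  unify Int ~ Int
  unify Int ~ Int
  unify Bool ~ Bool
  unify Bool ~ Bool
  unify Bool ~ Bool
  unify Int ~ Bool
  FAIL: mismatch Int ~ Bool

Answer: 1.0 : 6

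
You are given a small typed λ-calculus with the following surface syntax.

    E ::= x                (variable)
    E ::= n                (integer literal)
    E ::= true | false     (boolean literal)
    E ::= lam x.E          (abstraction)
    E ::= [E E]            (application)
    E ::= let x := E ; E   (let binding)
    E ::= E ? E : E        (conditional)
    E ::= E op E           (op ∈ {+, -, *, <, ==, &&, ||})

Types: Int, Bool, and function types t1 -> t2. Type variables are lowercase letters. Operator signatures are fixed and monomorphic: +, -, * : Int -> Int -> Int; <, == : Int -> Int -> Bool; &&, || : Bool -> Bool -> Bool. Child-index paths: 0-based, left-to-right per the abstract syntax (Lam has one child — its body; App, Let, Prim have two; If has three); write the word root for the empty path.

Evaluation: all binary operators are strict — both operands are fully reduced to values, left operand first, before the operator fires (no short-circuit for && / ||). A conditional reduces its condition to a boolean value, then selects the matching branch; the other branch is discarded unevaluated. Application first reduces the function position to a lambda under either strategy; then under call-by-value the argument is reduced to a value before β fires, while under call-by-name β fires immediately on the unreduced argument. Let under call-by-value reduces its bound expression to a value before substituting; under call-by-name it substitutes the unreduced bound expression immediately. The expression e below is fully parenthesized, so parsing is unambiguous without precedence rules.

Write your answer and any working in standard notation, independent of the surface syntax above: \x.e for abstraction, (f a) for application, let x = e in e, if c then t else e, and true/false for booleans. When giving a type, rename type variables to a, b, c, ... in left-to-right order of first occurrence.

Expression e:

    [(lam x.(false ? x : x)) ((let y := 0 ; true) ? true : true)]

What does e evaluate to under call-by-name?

Derivation:
step 0: ((\x.(if false then x else x)) (if (let y = 0 in true) then true else true))
step 1: [beta@root] (if false then (if (let y = 0 in true) then true else true) else (if (let y = 0 in true) then true else true))
step 2: [if@root] (if (let y = 0 in true) then true else true)
step 3: [let@0] (if true then true else true)
step 4: [if@root] true

Answer: true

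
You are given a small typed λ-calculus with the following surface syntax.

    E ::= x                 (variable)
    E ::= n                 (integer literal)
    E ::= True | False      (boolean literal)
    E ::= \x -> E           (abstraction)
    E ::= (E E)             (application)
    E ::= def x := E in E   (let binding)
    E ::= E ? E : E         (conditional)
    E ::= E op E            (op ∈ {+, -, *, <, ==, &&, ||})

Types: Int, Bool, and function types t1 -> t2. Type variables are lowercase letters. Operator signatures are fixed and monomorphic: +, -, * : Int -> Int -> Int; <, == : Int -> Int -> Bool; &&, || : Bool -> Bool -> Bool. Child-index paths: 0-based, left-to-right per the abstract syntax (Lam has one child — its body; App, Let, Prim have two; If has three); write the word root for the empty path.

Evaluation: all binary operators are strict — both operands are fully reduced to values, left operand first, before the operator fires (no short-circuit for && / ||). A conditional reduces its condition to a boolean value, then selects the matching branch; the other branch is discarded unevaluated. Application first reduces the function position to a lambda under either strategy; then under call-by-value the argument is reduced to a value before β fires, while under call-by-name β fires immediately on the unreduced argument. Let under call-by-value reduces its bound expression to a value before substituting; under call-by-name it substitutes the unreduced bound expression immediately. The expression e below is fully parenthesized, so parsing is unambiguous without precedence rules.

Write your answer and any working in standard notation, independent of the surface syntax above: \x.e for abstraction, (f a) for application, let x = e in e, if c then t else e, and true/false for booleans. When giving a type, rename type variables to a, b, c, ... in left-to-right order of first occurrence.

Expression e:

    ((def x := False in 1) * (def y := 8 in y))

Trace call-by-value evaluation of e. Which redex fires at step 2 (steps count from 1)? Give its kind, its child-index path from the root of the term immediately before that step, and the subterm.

Answer: let at 1 : (let y = 8 in y)

Trace:
step 0: ((let x = false in 1) * (let y = 8 in y))
step 1: [let@0] (1 * (let y = 8 in y))
step 2: [let@1] (1 * 8)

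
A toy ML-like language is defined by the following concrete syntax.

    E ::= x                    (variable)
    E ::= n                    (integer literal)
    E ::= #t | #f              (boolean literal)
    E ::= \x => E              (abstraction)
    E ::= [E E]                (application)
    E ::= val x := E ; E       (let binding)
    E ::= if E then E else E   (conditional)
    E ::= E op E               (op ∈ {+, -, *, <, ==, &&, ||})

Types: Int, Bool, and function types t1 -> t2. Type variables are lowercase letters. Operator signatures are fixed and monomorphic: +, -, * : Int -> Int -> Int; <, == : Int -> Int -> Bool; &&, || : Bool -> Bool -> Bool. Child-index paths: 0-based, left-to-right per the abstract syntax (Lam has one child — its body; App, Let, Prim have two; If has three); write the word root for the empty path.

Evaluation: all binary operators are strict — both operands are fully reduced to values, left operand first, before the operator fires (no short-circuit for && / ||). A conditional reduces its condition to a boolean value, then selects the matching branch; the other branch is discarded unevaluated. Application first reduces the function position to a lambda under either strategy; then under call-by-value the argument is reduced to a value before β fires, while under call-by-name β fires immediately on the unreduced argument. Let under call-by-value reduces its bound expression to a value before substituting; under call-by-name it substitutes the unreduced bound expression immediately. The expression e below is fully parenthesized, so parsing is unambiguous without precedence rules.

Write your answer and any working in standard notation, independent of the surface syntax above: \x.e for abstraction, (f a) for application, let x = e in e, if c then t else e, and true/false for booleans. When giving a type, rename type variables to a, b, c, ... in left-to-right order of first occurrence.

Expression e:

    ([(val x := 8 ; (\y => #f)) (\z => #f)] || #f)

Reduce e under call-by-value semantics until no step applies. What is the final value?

Trace:
step 0: (((let x = 8 in (\y.false)) (\z.false)) || false)
step 1: [let@0.0] (((\y.false) (\z.false)) || false)
step 2: [beta@0] (false || false)
step 3: [delta@root] false

Answer: false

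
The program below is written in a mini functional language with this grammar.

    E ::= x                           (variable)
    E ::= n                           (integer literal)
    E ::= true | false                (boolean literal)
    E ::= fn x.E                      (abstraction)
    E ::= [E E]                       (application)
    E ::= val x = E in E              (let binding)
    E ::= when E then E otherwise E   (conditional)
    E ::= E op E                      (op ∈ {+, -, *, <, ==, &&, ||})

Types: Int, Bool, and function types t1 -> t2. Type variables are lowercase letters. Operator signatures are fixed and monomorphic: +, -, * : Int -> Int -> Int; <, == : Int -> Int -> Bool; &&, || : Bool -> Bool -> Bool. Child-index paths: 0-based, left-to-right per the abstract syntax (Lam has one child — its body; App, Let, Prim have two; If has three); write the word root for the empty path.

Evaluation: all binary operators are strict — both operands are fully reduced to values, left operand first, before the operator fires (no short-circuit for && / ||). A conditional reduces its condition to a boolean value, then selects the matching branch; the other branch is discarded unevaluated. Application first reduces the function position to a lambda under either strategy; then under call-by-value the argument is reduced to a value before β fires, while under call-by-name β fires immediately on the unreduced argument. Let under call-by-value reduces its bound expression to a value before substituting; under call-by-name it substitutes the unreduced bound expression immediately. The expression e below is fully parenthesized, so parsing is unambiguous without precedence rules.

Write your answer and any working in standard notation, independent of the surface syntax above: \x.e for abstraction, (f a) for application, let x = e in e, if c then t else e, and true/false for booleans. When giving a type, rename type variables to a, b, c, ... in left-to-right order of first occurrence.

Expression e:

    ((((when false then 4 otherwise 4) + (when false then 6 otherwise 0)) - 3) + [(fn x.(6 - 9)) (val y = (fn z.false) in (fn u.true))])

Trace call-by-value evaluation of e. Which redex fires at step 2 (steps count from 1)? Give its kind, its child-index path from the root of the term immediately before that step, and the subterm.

Answer: if at 0.0.1 : (if false then 6 else 0)

Working:
step 0: ((((if false then 4 else 4) + (if false then 6 else 0)) - 3) + ((\x.(6 - 9)) (let y = (\z.false) in (\u.true))))
step 1: [if@0.0.0] (((4 + (if false then 6 else 0)) - 3) + ((\x.(6 - 9)) (let y = (\z.false) in (\u.true))))
step 2: [if@0.0.1] (((4 + 0) - 3) + ((\x.(6 - 9)) (let y = (\z.false) in (\u.true))))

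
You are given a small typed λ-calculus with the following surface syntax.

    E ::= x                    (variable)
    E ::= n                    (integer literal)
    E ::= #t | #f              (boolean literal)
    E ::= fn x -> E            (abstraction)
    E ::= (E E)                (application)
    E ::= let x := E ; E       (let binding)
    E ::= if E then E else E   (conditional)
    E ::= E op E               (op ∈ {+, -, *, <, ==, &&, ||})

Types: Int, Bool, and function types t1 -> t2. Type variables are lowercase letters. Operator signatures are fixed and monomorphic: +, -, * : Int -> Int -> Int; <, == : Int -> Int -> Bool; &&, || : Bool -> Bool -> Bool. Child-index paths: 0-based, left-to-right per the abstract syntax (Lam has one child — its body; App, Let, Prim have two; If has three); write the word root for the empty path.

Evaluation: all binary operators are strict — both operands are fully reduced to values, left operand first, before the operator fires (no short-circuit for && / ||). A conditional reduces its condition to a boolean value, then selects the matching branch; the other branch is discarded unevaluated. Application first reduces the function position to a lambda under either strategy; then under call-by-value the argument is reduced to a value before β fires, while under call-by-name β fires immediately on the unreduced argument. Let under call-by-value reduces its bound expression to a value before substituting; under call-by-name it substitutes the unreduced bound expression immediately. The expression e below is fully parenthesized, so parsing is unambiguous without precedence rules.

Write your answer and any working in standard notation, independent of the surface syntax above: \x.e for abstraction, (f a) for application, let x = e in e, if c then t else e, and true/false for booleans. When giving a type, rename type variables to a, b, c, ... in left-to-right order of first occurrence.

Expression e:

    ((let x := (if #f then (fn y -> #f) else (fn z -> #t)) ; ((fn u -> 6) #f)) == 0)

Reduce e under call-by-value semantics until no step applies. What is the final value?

Working:
step 0: ((let x = (if false then (\y.false) else (\z.true)) in ((\u.6) false)) == 0)
step 1: [if@0.0] ((let x = (\z.true) in ((\u.6) false)) == 0)
step 2: [let@0] (((\u.6) false) == 0)
step 3: [beta@0] (6 == 0)
step 4: [delta@root] false

Answer: false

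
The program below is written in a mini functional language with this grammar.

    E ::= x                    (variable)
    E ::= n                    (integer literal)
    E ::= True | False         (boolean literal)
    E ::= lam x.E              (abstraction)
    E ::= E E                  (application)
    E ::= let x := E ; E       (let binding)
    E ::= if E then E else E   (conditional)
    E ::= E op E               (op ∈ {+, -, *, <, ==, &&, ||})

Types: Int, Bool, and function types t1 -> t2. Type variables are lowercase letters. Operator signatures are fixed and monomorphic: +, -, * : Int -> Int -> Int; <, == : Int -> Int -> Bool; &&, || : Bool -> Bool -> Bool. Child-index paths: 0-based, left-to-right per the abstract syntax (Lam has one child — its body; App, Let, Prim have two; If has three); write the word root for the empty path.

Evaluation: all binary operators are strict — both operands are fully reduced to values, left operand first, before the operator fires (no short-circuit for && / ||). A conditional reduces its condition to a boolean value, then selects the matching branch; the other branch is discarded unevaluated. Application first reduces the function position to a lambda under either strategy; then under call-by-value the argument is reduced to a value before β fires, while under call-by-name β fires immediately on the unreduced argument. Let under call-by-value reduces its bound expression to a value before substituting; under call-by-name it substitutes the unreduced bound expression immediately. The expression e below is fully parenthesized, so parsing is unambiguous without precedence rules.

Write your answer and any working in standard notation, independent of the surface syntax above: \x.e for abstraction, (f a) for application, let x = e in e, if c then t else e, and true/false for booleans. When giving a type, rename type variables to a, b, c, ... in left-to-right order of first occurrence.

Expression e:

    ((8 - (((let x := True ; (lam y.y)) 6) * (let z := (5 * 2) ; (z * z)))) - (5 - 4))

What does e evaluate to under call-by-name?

Derivation:
step 0: ((8 - (((let x = true in (\y.y)) 6) * (let z = (5 * 2) in (z * z)))) - (5 - 4))
step 1: [let@0.1.0.0] ((8 - (((\y.y) 6) * (let z = (5 * 2) in (z * z)))) - (5 - 4))
step 2: [beta@0.1.0] ((8 - (6 * (let z = (5 * 2) in (z * z)))) - (5 - 4))
step 3: [let@0.1.1] ((8 - (6 * ((5 * 2) * (5 * 2)))) - (5 - 4))
step 4: [delta@0.1.1.0] ((8 - (6 * (10 * (5 * 2)))) - (5 - 4))
step 5: [delta@0.1.1.1] ((8 - (6 * (10 * 10))) - (5 - 4))
step 6: [delta@0.1.1] ((8 - (6 * 100)) - (5 - 4))
step 7: [delta@0.1] ((8 - 600) - (5 - 4))
step 8: [delta@0] (-592 - (5 - 4))
step 9: [delta@1] (-592 - 1)
step 10: [delta@root] -593

Answer: -593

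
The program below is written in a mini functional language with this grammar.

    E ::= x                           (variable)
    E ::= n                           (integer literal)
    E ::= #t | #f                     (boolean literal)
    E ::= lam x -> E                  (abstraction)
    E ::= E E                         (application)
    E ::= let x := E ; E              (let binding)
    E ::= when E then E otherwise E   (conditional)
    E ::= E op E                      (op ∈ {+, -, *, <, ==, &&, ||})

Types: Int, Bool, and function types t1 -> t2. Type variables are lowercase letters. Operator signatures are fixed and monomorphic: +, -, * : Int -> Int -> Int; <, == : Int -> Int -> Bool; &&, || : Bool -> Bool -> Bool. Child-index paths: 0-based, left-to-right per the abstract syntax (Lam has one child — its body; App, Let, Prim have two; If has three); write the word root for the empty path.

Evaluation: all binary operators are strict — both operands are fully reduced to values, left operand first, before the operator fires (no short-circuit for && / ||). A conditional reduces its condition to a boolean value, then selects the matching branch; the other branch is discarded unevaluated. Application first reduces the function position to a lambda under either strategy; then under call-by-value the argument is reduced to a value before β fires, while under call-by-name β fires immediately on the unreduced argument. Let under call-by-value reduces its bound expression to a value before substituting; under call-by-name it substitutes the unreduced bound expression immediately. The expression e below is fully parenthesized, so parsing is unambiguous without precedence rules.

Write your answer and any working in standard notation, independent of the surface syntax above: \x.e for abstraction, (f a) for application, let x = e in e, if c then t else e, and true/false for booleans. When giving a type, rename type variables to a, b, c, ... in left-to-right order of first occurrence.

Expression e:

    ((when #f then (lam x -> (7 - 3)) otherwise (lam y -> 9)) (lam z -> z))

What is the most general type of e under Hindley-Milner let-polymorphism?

Answer: Int

Trace:
  unify Bool ~ Bool
  unify Int ~ Int
  unify Int ~ Int
\x._ : a -> Int
\y._ : b -> Int
  unify a -> Int ~ b -> Int
  unify a ~ b
  unify Int ~ Int
z : c
\z._ : c -> c
  unify b -> Int ~ (c -> c) -> d
  unify b ~ c -> c
  unify Int ~ d
_ _ : Int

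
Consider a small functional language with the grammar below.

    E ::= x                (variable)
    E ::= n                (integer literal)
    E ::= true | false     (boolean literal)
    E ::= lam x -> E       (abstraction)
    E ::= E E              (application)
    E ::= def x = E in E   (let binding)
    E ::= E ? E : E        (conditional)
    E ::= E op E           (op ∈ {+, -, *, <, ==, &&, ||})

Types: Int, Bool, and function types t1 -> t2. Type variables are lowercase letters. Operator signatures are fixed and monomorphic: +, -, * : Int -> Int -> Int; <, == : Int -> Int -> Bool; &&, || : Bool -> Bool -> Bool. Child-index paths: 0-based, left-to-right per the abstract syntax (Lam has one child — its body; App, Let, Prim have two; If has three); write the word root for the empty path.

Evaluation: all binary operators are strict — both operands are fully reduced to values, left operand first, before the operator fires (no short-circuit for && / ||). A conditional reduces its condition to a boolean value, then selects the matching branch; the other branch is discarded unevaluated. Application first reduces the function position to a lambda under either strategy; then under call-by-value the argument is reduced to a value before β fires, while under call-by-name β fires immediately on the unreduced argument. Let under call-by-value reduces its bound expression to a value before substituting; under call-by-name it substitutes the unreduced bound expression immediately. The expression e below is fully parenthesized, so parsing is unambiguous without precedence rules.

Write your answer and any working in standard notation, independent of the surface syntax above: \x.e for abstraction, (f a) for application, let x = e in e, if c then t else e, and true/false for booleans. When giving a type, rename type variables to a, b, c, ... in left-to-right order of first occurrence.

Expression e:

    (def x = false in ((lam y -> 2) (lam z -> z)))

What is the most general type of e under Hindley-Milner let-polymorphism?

Answer: Int

Derivation:
let x : Bool
\y._ : a -> Int
z : b
\z._ : b -> b
  unify a -> Int ~ (b -> b) -> c
  unify a ~ b -> b
  unify Int ~ c
_ _ : Int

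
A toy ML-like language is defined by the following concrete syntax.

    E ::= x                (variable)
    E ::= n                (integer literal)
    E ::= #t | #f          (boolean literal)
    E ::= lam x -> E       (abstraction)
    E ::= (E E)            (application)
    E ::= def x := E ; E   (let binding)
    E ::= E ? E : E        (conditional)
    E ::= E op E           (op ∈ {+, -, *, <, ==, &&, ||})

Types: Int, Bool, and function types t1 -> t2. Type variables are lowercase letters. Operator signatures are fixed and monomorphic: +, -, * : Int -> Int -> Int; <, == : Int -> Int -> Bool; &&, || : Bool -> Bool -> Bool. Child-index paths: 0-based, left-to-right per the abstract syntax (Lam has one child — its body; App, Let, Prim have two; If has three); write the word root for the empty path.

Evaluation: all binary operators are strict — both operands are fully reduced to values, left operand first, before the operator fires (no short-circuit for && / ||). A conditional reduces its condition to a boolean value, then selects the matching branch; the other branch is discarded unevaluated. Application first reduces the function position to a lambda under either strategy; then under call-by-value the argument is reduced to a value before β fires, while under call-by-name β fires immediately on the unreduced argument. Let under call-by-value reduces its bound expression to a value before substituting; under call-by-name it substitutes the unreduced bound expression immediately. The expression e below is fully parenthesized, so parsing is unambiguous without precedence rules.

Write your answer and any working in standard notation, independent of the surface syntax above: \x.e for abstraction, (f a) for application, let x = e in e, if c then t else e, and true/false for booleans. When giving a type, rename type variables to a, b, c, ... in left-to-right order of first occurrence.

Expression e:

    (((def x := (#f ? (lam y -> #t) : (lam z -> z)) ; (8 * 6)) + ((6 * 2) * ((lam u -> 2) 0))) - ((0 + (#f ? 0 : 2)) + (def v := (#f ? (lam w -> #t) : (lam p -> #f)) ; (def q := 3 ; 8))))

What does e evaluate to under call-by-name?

Answer: 62

Trace:
step 0: (((let x = (if false then (\y.true) else (\z.z)) in (8 * 6)) + ((6 * 2) * ((\u.2) 0))) - ((0 + (if false then 0 else 2)) + (let v = (if false then (\w.true) else (\p.false)) in (let q = 3 in 8))))
step 1: [let@0.0] (((8 * 6) + ((6 * 2) * ((\u.2) 0))) - ((0 + (if false then 0 else 2)) + (let v = (if false then (\w.true) else (\p.false)) in (let q = 3 in 8))))
step 2: [delta@0.0] ((48 + ((6 * 2) * ((\u.2) 0))) - ((0 + (if false then 0 else 2)) + (let v = (if false then (\w.true) else (\p.false)) in (let q = 3 in 8))))
step 3: [delta@0.1.0] ((48 + (12 * ((\u.2) 0))) - ((0 + (if false then 0 else 2)) + (let v = (if false then (\w.true) else (\p.false)) in (let q = 3 in 8))))
step 4: [beta@0.1.1] ((48 + (12 * 2)) - ((0 + (if false then 0 else 2)) + (let v = (if false then (\w.true) else (\p.false)) in (let q = 3 in 8))))
step 5: [delta@0.1] ((48 + 24) - ((0 + (if false then 0 else 2)) + (let v = (if false then (\w.true) else (\p.false)) in (let q = 3 in 8))))
step 6: [delta@0] (72 - ((0 + (if false then 0 else 2)) + (let v = (if false then (\w.true) else (\p.false)) in (let q = 3 in 8))))
step 7: [if@1.0.1] (72 - ((0 + 2) + (let v = (if false then (\w.true) else (\p.false)) in (let q = 3 in 8))))
step 8: [delta@1.0] (72 - (2 + (let v = (if false then (\w.true) else (\p.false)) in (let q = 3 in 8))))
step 9: [let@1.1] (72 - (2 + (let q = 3 in 8)))
step 10: [let@1.1] (72 - (2 + 8))
step 11: [delta@1] (72 - 10)
step 12: [delta@root] 62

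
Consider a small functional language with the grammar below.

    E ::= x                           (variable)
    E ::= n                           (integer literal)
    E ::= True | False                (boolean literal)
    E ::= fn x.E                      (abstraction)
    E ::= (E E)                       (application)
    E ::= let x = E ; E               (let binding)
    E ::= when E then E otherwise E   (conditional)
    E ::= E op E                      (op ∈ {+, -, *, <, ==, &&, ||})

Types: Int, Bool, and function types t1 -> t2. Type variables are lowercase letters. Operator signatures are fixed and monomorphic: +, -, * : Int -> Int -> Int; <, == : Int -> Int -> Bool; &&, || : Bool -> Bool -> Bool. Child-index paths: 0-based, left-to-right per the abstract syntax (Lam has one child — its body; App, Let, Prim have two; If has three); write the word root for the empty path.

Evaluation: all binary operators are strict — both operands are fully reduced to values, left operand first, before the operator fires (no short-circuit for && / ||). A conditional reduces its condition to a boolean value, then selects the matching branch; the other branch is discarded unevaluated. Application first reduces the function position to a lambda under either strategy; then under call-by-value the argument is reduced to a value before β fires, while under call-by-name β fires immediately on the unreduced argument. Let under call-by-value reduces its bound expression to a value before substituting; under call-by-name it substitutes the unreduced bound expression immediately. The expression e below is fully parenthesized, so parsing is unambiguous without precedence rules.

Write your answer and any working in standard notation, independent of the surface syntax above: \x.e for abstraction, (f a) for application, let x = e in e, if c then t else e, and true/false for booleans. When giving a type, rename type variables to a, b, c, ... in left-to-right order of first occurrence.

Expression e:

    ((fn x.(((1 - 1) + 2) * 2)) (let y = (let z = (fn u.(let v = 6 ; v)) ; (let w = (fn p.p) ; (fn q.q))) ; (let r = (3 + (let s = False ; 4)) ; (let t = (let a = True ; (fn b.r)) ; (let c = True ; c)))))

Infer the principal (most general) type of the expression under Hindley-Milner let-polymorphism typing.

Answer: Int

Working:
  unify Int ~ Int
  unify Int ~ Int
  unify Int ~ Int
  unify Int ~ Int
  unify Int ~ Int
  unify Int ~ Int
\x._ : a -> Int
let v : Int
v : Int
\u._ : b -> Int
let z : forall. b -> Int
p : c
\p._ : c -> c
let w : forall. c -> c
q : d
\q._ : d -> d
let y : forall. d -> d
  unify Int ~ Int
let s : Bool
  unify Int ~ Int
let r : Int
let a : Bool
r : Int
\b._ : e -> Int
let t : forall. e -> Int
let c : Bool
c : Bool
  unify a -> Int ~ Bool -> f
  unify a ~ Bool
  unify Int ~ f
_ _ : Int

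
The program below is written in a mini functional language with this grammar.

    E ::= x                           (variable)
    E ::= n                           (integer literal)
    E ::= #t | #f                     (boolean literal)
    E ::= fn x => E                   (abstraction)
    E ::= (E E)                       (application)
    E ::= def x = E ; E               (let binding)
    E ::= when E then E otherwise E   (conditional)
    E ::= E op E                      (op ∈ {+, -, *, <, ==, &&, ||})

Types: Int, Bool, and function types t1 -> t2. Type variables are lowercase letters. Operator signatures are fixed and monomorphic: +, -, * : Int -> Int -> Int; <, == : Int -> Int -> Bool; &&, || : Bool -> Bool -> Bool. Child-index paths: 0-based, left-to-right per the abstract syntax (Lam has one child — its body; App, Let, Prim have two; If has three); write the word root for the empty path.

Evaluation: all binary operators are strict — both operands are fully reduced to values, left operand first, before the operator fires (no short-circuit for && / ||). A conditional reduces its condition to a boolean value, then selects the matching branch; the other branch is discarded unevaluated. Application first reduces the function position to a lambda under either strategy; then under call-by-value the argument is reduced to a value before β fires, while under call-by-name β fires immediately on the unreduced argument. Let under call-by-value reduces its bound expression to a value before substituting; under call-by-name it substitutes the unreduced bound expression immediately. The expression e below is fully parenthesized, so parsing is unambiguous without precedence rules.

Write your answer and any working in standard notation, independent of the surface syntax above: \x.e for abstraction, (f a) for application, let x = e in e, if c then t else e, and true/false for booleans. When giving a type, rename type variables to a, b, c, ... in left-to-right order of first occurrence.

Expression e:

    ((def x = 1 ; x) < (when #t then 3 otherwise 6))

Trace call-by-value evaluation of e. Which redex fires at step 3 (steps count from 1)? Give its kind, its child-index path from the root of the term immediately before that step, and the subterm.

Working:
step 0: ((let x = 1 in x) < (if true then 3 else 6))
step 1: [let@0] (1 < (if true then 3 else 6))
step 2: [if@1] (1 < 3)
step 3: [delta@root] true

Answer: delta at root : (1 < 3)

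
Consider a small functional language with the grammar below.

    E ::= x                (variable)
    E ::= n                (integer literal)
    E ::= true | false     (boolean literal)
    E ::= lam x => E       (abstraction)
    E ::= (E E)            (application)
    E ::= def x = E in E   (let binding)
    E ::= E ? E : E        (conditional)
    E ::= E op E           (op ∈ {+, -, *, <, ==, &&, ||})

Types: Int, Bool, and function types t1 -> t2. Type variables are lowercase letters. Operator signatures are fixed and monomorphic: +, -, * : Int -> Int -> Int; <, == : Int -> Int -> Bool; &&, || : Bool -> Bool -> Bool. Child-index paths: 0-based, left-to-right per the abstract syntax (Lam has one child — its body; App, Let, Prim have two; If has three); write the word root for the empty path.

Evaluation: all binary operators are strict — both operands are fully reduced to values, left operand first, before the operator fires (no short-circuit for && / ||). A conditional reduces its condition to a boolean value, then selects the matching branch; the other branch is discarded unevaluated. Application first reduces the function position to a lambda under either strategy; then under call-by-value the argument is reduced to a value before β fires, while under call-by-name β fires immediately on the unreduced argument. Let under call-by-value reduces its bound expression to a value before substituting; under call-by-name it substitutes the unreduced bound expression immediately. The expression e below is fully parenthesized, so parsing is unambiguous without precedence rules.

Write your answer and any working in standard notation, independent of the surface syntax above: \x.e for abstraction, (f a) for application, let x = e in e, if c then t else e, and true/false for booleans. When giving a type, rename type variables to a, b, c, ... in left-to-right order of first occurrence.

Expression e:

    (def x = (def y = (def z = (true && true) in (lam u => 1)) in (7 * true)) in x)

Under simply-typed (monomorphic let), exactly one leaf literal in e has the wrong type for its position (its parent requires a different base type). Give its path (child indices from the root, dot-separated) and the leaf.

Answer: 0.1.1 : true

Trace:
  unify Bool ~ Bool
  unify Bool ~ Bool
let z : Bool
\u._ : a -> Int
let y : a -> Int
  unify Int ~ Int
  unify Bool ~ Int
  FAIL: mismatch Bool ~ Int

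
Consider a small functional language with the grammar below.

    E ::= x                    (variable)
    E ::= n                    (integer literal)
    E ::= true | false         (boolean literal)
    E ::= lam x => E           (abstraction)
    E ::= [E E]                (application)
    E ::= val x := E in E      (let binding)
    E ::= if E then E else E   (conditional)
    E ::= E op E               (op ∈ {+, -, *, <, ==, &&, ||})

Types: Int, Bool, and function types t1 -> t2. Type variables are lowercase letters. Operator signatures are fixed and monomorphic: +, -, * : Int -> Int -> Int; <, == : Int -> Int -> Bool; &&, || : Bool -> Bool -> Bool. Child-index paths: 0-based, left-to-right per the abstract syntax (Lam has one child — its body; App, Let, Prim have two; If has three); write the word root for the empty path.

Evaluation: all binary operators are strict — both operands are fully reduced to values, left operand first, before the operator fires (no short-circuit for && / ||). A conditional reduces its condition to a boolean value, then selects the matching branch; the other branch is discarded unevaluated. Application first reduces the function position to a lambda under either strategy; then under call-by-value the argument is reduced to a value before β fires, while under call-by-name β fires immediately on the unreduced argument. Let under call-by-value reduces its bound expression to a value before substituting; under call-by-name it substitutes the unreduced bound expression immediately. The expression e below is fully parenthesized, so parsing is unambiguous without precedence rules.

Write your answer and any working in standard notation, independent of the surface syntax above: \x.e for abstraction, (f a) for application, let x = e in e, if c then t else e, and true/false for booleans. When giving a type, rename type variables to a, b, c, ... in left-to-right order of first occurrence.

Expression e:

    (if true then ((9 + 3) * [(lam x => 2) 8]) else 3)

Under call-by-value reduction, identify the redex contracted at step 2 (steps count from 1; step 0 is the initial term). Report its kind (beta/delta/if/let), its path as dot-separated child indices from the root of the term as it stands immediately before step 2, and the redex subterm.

Answer: delta at 0 : (9 + 3)

Working:
step 0: (if true then ((9 + 3) * ((\x.2) 8)) else 3)
step 1: [if@root] ((9 + 3) * ((\x.2) 8))
step 2: [delta@0] (12 * ((\x.2) 8))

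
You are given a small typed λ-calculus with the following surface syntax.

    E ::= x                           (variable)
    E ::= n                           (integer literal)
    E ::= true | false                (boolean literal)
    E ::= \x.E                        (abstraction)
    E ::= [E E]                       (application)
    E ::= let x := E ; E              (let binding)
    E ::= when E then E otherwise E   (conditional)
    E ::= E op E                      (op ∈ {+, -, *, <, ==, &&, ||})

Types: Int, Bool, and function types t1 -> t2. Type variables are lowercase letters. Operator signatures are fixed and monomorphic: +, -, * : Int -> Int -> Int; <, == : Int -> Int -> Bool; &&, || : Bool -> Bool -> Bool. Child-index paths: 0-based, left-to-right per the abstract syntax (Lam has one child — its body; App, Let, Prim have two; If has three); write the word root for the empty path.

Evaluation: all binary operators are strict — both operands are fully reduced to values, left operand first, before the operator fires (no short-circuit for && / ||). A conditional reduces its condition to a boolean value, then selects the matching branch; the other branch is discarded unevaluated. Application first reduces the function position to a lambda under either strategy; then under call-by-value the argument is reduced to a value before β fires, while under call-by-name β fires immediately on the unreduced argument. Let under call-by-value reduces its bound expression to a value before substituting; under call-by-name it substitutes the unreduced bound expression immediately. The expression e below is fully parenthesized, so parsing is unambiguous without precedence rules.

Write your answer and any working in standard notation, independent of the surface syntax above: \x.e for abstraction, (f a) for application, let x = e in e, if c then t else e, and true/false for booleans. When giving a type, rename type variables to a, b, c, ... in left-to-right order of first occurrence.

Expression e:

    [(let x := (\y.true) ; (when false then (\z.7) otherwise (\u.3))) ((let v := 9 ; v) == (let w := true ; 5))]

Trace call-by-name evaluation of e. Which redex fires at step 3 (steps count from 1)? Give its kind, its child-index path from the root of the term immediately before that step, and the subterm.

Answer: beta at root : ((\u.3) ((let v = 9 in v) == (let w = true in 5)))

Trace:
step 0: ((let x = (\y.true) in (if false then (\z.7) else (\u.3))) ((let v = 9 in v) == (let w = true in 5)))
step 1: [let@0] ((if false then (\z.7) else (\u.3)) ((let v = 9 in v) == (let w = true in 5)))
step 2: [if@0] ((\u.3) ((let v = 9 in v) == (let w = true in 5)))
step 3: [beta@root] 3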